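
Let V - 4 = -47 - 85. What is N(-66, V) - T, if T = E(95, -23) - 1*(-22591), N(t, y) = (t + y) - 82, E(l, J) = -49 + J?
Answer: -22795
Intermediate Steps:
V = -128 (V = 4 + (-47 - 85) = 4 - 132 = -128)
N(t, y) = -82 + t + y
T = 22519 (T = (-49 - 23) - 1*(-22591) = -72 + 22591 = 22519)
N(-66, V) - T = (-82 - 66 - 128) - 1*22519 = -276 - 22519 = -22795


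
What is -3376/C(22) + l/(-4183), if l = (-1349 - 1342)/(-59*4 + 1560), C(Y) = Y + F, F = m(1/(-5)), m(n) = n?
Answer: -93486075641/603673828 ≈ -154.86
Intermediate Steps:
F = -⅕ (F = 1/(-5) = -⅕ ≈ -0.20000)
C(Y) = -⅕ + Y (C(Y) = Y - ⅕ = -⅕ + Y)
l = -2691/1324 (l = -2691/(-236 + 1560) = -2691/1324 ≈ -2.0325)
-3376/C(22) + l/(-4183) = -3376/(-⅕ + 22) - 2691/1324/(-4183) = -3376/109/5 - 2691/1324*(-1/4183) = -3376*5/109 + 2691/5538292 = -16880/109 + 2691/5538292 = -93486075641/603673828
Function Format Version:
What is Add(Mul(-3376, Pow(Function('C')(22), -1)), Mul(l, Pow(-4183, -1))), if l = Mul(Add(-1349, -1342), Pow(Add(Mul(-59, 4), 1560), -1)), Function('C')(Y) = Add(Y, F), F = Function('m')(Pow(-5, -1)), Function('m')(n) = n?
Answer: Rational(-93486075641, 603673828) ≈ -154.86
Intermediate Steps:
F = Rational(-1, 5) (F = Pow(-5, -1) = Rational(-1, 5) ≈ -0.20000)
Function('C')(Y) = Add(Rational(-1, 5), Y) (Function('C')(Y) = Add(Y, Rational(-1, 5)) = Add(Rational(-1, 5), Y))
l = Rational(-2691, 1324) (l = Mul(-2691, Pow(Add(-236, 1560), -1)) = Mul(-2691, Pow(1324, -1)) = Mul(-2691, Rational(1, 1324)) = Rational(-2691, 1324) ≈ -2.0325)
Add(Mul(-3376, Pow(Function('C')(22), -1)), Mul(l, Pow(-4183, -1))) = Add(Mul(-3376, Pow(Add(Rational(-1, 5), 22), -1)), Mul(Rational(-2691, 1324), Pow(-4183, -1))) = Add(Mul(-3376, Pow(Rational(109, 5), -1)), Mul(Rational(-2691, 1324), Rational(-1, 4183))) = Add(Mul(-3376, Rational(5, 109)), Rational(2691, 5538292)) = Add(Rational(-16880, 109), Rational(2691, 5538292)) = Rational(-93486075641, 603673828)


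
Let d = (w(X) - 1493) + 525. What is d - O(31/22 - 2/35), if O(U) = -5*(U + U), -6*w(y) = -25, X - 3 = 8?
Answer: -439045/462 ≈ -950.31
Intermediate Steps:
X = 11 (X = 3 + 8 = 11)
w(y) = 25/6 (w(y) = -1/6*(-25) = 25/6)
d = -5783/6 (d = (25/6 - 1493) + 525 = -8933/6 + 525 = -5783/6 ≈ -963.83)
O(U) = -10*U
d - O(31/22 - 2/35) = -5783/6 - (-10)*(31/22 - 2/35) = -5783/6 - (-10)*1041/770 = -5783/6 - 1*(-1041/77) = -5783/6 + 1041/77 = -439045/462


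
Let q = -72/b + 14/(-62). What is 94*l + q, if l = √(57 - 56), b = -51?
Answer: 50163/527 ≈ 95.186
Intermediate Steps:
q = 625/527 (q = -72/(-51) + 14/(-62) = -72*(-1/51) + 14*(-1/62) = 24/17 - 7/31 = 625/527 ≈ 1.1860)
l = 1 (l = √1 = 1)
94*l + q = 94*1 + 625/527 = 94 + 625/527 = 50163/527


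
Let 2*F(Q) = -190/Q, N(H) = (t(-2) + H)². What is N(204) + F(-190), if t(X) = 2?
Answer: 84873/2 ≈ 42437.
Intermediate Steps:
N(H) = (2 + H)²
F(Q) = -95/Q (F(Q) = (-190/Q)/2 = -95/Q)
N(204) + F(-190) = (2 + 204)² - 95/(-190) = 206² - 95*(-1/190) = 42436 + ½ = 84873/2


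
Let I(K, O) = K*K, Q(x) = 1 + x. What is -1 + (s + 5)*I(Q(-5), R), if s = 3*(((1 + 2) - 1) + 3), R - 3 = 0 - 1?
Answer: 319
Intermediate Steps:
R = 2 (R = 3 + (0 - 1) = 3 - 1 = 2)
I(K, O) = K²
s = 15 (s = 3*((3 - 1) + 3) = 3*(2 + 3) = 3*5 = 15)
-1 + (s + 5)*I(Q(-5), R) = -1 + (15 + 5)*(1 - 5)² = -1 + 20*(-4)² = -1 + 20*16 = -1 + 320 = 319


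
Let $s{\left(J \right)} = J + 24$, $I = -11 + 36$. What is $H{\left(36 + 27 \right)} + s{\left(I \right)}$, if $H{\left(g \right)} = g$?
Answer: $112$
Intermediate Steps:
$I = 25$
$s{\left(J \right)} = 24 + J$
$H{\left(36 + 27 \right)} + s{\left(I \right)} = \left(36 + 27\right) + \left(24 + 25\right) = 63 + 49 = 112$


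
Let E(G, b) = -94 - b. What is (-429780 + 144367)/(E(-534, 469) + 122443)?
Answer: -285413/121880 ≈ -2.3418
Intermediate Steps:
(-429780 + 144367)/(E(-534, 469) + 122443) = (-429780 + 144367)/((-94 - 1*469) + 122443) = -285413/((-94 - 469) + 122443) = -285413/(-563 + 122443) = -285413/121880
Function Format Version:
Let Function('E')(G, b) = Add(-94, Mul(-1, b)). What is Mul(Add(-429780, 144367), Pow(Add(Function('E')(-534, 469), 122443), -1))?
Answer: Rational(-285413, 121880) ≈ -2.3418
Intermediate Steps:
Mul(Add(-429780, 144367), Pow(Add(Function('E')(-534, 469), 122443), -1)) = Mul(Add(-429780, 144367), Pow(Add(Add(-94, Mul(-1, 469)), 122443), -1)) = Mul(-285413, Pow(Add(Add(-94, -469), 122443), -1)) = Mul(-285413, Pow(Add(-563, 122443), -1)) = Mul(-285413, Pow(121880, -1)) = Mul(-285413, Rational(1, 121880)) = Rational(-285413, 121880)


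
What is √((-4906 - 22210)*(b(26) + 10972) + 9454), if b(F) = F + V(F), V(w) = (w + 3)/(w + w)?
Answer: I*√50400436749/13 ≈ 17269.0*I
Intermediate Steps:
V(w) = (3 + w)/(2*w) (V(w) = (3 + w)/((2*w)) = (3 + w)*(1/(2*w)) = (3 + w)/(2*w))
b(F) = F + (3 + F)/(2*F)
√((-4906 - 22210)*(b(26) + 10972) + 9454) = √((-4906 - 22210)*((½ + 26 + (3/2)/26) + 10972) + 9454) = √(-27116*((½ + 26 + (3/2)*(1/26)) + 10972) + 9454) = √(-27116*((½ + 26 + 3/52) + 10972) + 9454) = √(-27116*(1381/52 + 10972) + 9454) = √(-27116*571925/52 + 9454) = √(-3877079575/13 + 9454) = √(-3876956673/13) = I*√50400436749/13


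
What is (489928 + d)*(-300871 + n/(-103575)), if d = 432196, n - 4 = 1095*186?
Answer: -28736074135847876/103575 ≈ -2.7744e+11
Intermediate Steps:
n = 203674 (n = 4 + 1095*186 = 4 + 203670 = 203674)
(489928 + d)*(-300871 + n/(-103575)) = (489928 + 432196)*(-300871 + 203674/(-103575)) = 922124*(-300871 + 203674*(-1/103575)) = 922124*(-300871 - 203674/103575) = 922124*(-31162917499/103575) = -28736074135847876/103575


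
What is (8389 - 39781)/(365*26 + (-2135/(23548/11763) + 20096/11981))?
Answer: -1265225804928/339568946689 ≈ -3.7260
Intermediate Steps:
(8389 - 39781)/(365*26 + (-2135/(23548/11763) + 20096/11981)) = -31392/(9490 + (-2135/(23548*(1/11763)) + 20096*(1/11981))) = -31392/(9490 + (-2135/23548/11763 + 20096/11981)) = -31392/(9490 + (-2135*11763/23548 + 20096/11981)) = -31392/(9490 + (-3587715/3364 + 20096/11981)) = -31392/(9490 - 42916810471/40304084) = -31392/339568946689/40304084 = -31392*40304084/339568946689 = -1265225804928/339568946689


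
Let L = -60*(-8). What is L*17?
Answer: 8160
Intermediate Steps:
L = 480
L*17 = 480*17 = 8160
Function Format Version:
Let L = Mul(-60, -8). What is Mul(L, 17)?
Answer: 8160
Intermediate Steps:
L = 480
Mul(L, 17) = Mul(480, 17) = 8160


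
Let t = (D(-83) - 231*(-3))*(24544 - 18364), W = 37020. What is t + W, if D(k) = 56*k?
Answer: -24404880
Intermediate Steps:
t = -24441900 (t = (56*(-83) - 231*(-3))*(24544 - 18364) = (-4648 + 693)*6180 = -3955*6180 = -24441900)
t + W = -24441900 + 37020 = -24404880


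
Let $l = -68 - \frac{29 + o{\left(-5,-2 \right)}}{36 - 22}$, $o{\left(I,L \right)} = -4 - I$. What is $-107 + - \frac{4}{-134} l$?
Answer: $- \frac{51165}{469} \approx -109.09$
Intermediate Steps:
$l = - \frac{491}{7}$ ($l = -68 - \frac{29 - -1}{36 - 22} = -68 - \frac{29 + \left(-4 + 5\right)}{14} = -68 - \left(29 + 1\right) \frac{1}{14} = -68 - 30 \cdot \frac{1}{14} = -68 - \frac{15}{7} = - \frac{491}{7} \approx -70.143$)
$-107 + - \frac{4}{-134} l = -107 + - \frac{4}{-134} \left(- \frac{491}{7}\right) = -107 + \left(-4\right) \left(- \frac{1}{134}\right) \left(- \frac{491}{7}\right) = -107 + \frac{2}{67} \left(- \frac{491}{7}\right) = -107 - \frac{982}{469} = - \frac{51165}{469}$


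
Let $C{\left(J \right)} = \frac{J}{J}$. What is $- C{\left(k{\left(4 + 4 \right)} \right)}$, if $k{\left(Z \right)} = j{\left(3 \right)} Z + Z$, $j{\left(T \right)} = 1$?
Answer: $-1$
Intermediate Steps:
$k{\left(Z \right)} = 2 Z$ ($k{\left(Z \right)} = 1 Z + Z = Z + Z = 2 Z$)
$C{\left(J \right)} = 1$
$- C{\left(k{\left(4 + 4 \right)} \right)} = \left(-1\right) 1 = -1$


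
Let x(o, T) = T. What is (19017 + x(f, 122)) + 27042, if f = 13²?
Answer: 46181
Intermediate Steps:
f = 169
(19017 + x(f, 122)) + 27042 = (19017 + 122) + 27042 = 19139 + 27042 = 46181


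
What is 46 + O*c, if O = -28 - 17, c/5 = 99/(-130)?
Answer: 5651/26 ≈ 217.35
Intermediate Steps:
c = -99/26 (c = 5*(99/(-130)) = 5*(99*(-1/130)) = 5*(-99/130) = -99/26 ≈ -3.8077)
O = -45
46 + O*c = 46 - 45*(-99/26) = 46 + 4455/26 = 5651/26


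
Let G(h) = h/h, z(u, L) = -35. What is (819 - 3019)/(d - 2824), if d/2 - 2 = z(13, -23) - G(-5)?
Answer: 550/723 ≈ 0.76072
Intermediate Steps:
G(h) = 1
d = -68 (d = 4 + 2*(-35 - 1*1) = 4 + 2*(-35 - 1) = 4 + 2*(-36) = 4 - 72 = -68)
(819 - 3019)/(d - 2824) = (819 - 3019)/(-68 - 2824) = -2200/(-2892) = -2200*(-1/2892) = 550/723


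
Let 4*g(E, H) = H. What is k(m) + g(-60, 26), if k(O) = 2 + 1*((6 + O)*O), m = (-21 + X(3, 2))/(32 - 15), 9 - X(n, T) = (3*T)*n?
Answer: 593/578 ≈ 1.0260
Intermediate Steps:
g(E, H) = H/4
X(n, T) = 9 - 3*T*n
m = -30/17 (m = (-21 + (9 - 3*2*3))/(32 - 15) = (-21 + (9 - 18))/17 = (-21 - 9)*(1/17) = -30*1/17 = -30/17 ≈ -1.7647)
k(O) = 2 + O*(6 + O) (k(O) = 2 + 1*(O*(6 + O)) = 2 + O*(6 + O))
k(m) + g(-60, 26) = (2 + (-30/17)**2 + 6*(-30/17)) + (1/4)*26 = (2 + 900/289 - 180/17) + 13/2 = -1582/289 + 13/2 = 593/578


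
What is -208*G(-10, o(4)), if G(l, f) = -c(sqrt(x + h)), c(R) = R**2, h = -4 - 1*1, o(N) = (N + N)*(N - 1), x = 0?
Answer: -1040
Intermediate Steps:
o(N) = 2*N*(-1 + N) (o(N) = (2*N)*(-1 + N) = 2*N*(-1 + N))
h = -5 (h = -4 - 1 = -5)
G(l, f) = 5 (G(l, f) = -(sqrt(0 - 5))**2 = -(sqrt(-5))**2 = -(I*sqrt(5))**2 = -1*(-5) = 5)
-208*G(-10, o(4)) = -208*5 = -1040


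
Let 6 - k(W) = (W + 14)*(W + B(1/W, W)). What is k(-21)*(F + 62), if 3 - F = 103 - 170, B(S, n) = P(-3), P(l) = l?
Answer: -21384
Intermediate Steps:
B(S, n) = -3
k(W) = 6 - (-3 + W)*(14 + W) (k(W) = 6 - (W + 14)*(W - 3) = 6 - (14 + W)*(-3 + W) = 6 - (-3 + W)*(14 + W))
F = 70 (F = 3 - (103 - 170) = 3 - 1*(-67) = 3 + 67 = 70)
k(-21)*(F + 62) = (48 - 1*(-21)² - 11*(-21))*(70 + 62) = (48 - 1*441 + 231)*132 = (48 - 441 + 231)*132 = -162*132 = -21384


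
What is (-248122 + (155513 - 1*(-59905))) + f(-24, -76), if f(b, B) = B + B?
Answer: -32856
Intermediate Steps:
f(b, B) = 2*B
(-248122 + (155513 - 1*(-59905))) + f(-24, -76) = (-248122 + (155513 - 1*(-59905))) + 2*(-76) = (-248122 + (155513 + 59905)) - 152 = (-248122 + 215418) - 152 = -32704 - 152 = -32856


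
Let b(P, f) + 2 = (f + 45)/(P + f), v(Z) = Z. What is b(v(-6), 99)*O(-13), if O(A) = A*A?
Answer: -2366/31 ≈ -76.323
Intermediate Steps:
O(A) = A**2
b(P, f) = -2 + (45 + f)/(P + f) (b(P, f) = -2 + (f + 45)/(P + f) = -2 + (45 + f)/(P + f))
b(v(-6), 99)*O(-13) = ((45 - 1*99 - 2*(-6))/(-6 + 99))*(-13)**2 = ((45 - 99 + 12)/93)*169 = ((1/93)*(-42))*169 = -14/31*169 = -2366/31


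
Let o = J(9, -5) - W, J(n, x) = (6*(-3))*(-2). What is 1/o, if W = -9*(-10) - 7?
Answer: -1/47 ≈ -0.021277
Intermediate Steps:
J(n, x) = 36 (J(n, x) = -18*(-2) = 36)
W = 83 (W = 90 - 7 = 83)
o = -47 (o = 36 - 1*83 = 36 - 83 = -47)
1/o = 1/(-47) = -1/47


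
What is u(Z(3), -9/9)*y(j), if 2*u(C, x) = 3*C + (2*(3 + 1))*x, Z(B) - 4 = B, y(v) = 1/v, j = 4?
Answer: 13/8 ≈ 1.6250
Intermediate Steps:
Z(B) = 4 + B
u(C, x) = 4*x + 3*C/2 (u(C, x) = (3*C + (2*(3 + 1))*x)/2 = (3*C + (2*4)*x)/2 = (3*C + 8*x)/2 = 4*x + 3*C/2)
u(Z(3), -9/9)*y(j) = (4*(-9/9) + 3*(4 + 3)/2)/4 = (4*(-9*⅑) + (3/2)*7)*(¼) = (4*(-1) + 21/2)*(¼) = (-4 + 21/2)*(¼) = (13/2)*(¼) = 13/8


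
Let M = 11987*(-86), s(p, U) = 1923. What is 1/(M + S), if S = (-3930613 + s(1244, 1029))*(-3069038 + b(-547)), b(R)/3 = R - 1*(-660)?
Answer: 1/12055966043428 ≈ 8.2946e-14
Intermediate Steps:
b(R) = 1980 + 3*R (b(R) = 3*(R - 1*(-660)) = 3*(R + 660) = 3*(660 + R) = 1980 + 3*R)
S = 12055967074310 (S = (-3930613 + 1923)*(-3069038 + (1980 + 3*(-547))) = -3928690*(-3069038 + (1980 - 1641)) = -3928690*(-3069038 + 339) = -3928690*(-3068699) = 12055967074310)
M = -1030882
1/(M + S) = 1/(-1030882 + 12055967074310) = 1/12055966043428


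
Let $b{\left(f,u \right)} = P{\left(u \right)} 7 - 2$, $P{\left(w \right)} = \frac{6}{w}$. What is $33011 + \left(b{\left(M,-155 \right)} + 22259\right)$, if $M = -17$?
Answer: $\frac{8566498}{155} \approx 55268.0$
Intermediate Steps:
$b{\left(f,u \right)} = -2 + \frac{42}{u}$ ($b{\left(f,u \right)} = \frac{6}{u} 7 - 2 = \frac{42}{u} - 2 = -2 + \frac{42}{u}$)
$33011 + \left(b{\left(M,-155 \right)} + 22259\right) = 33011 + \left(\left(-2 + \frac{42}{-155}\right) + 22259\right) = 33011 + \left(\left(-2 + 42 \left(- \frac{1}{155}\right)\right) + 22259\right) = 33011 + \left(\left(-2 - \frac{42}{155}\right) + 22259\right) = 33011 + \left(- \frac{352}{155} + 22259\right) = 33011 + \frac{3449793}{155} = \frac{8566498}{155}$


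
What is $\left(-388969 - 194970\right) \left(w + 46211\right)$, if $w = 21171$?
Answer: $-39346977698$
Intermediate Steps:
$\left(-388969 - 194970\right) \left(w + 46211\right) = \left(-388969 - 194970\right) \left(21171 + 46211\right) = \left(-583939\right) 67382 = -39346977698$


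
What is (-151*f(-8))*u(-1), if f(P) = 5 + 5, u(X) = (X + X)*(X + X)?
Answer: -6040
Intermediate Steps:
u(X) = 4*X² (u(X) = (2*X)*(2*X) = 4*X²)
f(P) = 10
(-151*f(-8))*u(-1) = (-151*10)*(4*(-1)²) = -6040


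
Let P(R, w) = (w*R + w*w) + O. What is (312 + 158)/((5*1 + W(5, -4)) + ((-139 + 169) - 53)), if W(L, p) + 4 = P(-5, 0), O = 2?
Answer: -47/2 ≈ -23.500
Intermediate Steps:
P(R, w) = 2 + w² + R*w (P(R, w) = (w*R + w*w) + 2 = (R*w + w²) + 2 = (w² + R*w) + 2 = 2 + w² + R*w)
W(L, p) = -2 (W(L, p) = -4 + (2 + 0² - 5*0) = -4 + (2 + 0 + 0) = -4 + 2 = -2)
(312 + 158)/((5*1 + W(5, -4)) + ((-139 + 169) - 53)) = (312 + 158)/((5*1 - 2) + ((-139 + 169) - 53)) = 470/((5 - 2) + (30 - 53)) = 470/(3 - 23) = 470/(-20) = 470*(-1/20) = -47/2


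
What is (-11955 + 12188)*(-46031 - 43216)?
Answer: -20794551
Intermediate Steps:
(-11955 + 12188)*(-46031 - 43216) = 233*(-89247) = -20794551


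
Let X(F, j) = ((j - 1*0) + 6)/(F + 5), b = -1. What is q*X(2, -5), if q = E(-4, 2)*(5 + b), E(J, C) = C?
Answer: 8/7 ≈ 1.1429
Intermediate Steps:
q = 8 (q = 2*(5 - 1) = 2*4 = 8)
X(F, j) = (6 + j)/(5 + F) (X(F, j) = ((j + 0) + 6)/(5 + F) = (j + 6)/(5 + F) = (6 + j)/(5 + F))
q*X(2, -5) = 8*((6 - 5)/(5 + 2)) = 8*(1/7) = 8*((⅐)*1) = 8*(⅐) = 8/7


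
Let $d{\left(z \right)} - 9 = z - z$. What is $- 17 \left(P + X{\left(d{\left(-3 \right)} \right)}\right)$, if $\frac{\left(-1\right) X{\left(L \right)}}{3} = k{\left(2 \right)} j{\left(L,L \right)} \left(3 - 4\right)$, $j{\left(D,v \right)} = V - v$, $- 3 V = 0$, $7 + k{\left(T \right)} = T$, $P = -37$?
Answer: $-1666$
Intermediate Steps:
$d{\left(z \right)} = 9$ ($d{\left(z \right)} = 9 + \left(z - z\right) = 9 + 0 = 9$)
$k{\left(T \right)} = -7 + T$
$V = 0$ ($V = \left(- \frac{1}{3}\right) 0 = 0$)
$j{\left(D,v \right)} = - v$ ($j{\left(D,v \right)} = 0 - v = - v$)
$X{\left(L \right)} = 15 L$ ($X{\left(L \right)} = - 3 \left(-7 + 2\right) \left(- L\right) \left(3 - 4\right) = - 3 - 5 \left(- L\right) \left(-1\right) = - 3 \cdot 5 L \left(-1\right) = - 3 \left(- 5 L\right) = 15 L$)
$- 17 \left(P + X{\left(d{\left(-3 \right)} \right)}\right) = - 17 \left(-37 + 15 \cdot 9\right) = - 17 \left(-37 + 135\right) = \left(-17\right) 98 = -1666$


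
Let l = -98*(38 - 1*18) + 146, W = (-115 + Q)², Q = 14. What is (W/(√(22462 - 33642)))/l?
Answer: 10201*I*√2795/10140260 ≈ 0.053184*I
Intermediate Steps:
W = 10201 (W = (-115 + 14)² = (-101)² = 10201)
l = -1814 (l = -98*(38 - 18) + 146 = -98*20 + 146 = -1960 + 146 = -1814)
(W/(√(22462 - 33642)))/l = (10201/(√(22462 - 33642)))/(-1814) = (10201/(√(-11180)))*(-1/1814) = (10201/((2*I*√2795)))*(-1/1814) = (10201*(-I*√2795/5590))*(-1/1814) = -10201*I*√2795/5590*(-1/1814) = 10201*I*√2795/10140260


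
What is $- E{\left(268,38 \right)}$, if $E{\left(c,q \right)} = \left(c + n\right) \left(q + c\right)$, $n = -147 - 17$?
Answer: $-31824$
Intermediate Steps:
$n = -164$
$E{\left(c,q \right)} = \left(-164 + c\right) \left(c + q\right)$ ($E{\left(c,q \right)} = \left(c - 164\right) \left(q + c\right) = \left(-164 + c\right) \left(c + q\right)$)
$- E{\left(268,38 \right)} = - (268^{2} - 43952 - 6232 + 268 \cdot 38) = - (71824 - 43952 - 6232 + 10184) = \left(-1\right) 31824 = -31824$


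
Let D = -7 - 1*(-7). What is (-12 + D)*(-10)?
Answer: 120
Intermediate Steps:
D = 0 (D = -7 + 7 = 0)
(-12 + D)*(-10) = (-12 + 0)*(-10) = -12*(-10) = 120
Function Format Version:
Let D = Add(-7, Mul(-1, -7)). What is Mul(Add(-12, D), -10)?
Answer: 120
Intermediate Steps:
D = 0 (D = Add(-7, 7) = 0)
Mul(Add(-12, D), -10) = Mul(Add(-12, 0), -10) = Mul(-12, -10) = 120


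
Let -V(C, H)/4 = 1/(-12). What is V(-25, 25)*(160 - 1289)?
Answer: -1129/3 ≈ -376.33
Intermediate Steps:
V(C, H) = 1/3 (V(C, H) = -4/(-12) = -4*(-1/12) = 1/3)
V(-25, 25)*(160 - 1289) = (160 - 1289)/3 = (1/3)*(-1129) = -1129/3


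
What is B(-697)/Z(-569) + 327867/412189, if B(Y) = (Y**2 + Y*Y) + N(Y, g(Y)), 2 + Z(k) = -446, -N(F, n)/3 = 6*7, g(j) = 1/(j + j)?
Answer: -100072857893/46165168 ≈ -2167.7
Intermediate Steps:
g(j) = 1/(2*j)
N(F, n) = -126 (N(F, n) = -18*7 = -3*42 = -126)
Z(k) = -448 (Z(k) = -2 - 446 = -448)
B(Y) = -126 + 2*Y**2 (B(Y) = (Y**2 + Y*Y) - 126 = (Y**2 + Y**2) - 126 = 2*Y**2 - 126 = -126 + 2*Y**2)
B(-697)/Z(-569) + 327867/412189 = (-126 + 2*(-697)**2)/(-448) + 327867/412189 = (-126 + 2*485809)*(-1/448) + 327867*(1/412189) = (-126 + 971618)*(-1/448) + 327867/412189 = 971492*(-1/448) + 327867/412189 = -242873/112 + 327867/412189 = -100072857893/46165168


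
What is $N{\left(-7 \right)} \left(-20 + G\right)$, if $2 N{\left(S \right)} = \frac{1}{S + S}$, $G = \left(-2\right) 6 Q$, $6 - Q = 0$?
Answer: $\frac{23}{7} \approx 3.2857$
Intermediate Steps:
$Q = 6$ ($Q = 6 - 0 = 6 + 0 = 6$)
$G = -72$ ($G = \left(-2\right) 6 \cdot 6 = \left(-12\right) 6 = -72$)
$N{\left(S \right)} = \frac{1}{4 S}$ ($N{\left(S \right)} = \frac{1}{2 \left(S + S\right)} = \frac{1}{2 \cdot 2 S} = \frac{\frac{1}{2} \frac{1}{S}}{2} = \frac{1}{4 S}$)
$N{\left(-7 \right)} \left(-20 + G\right) = \frac{1}{4 \left(-7\right)} \left(-20 - 72\right) = \frac{1}{4} \left(- \frac{1}{7}\right) \left(-92\right) = \left(- \frac{1}{28}\right) \left(-92\right) = \frac{23}{7}$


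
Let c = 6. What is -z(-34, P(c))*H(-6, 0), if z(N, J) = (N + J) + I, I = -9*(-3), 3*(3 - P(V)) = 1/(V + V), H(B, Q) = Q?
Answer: 0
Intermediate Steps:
P(V) = 3 - 1/(6*V) (P(V) = 3 - 1/(3*(V + V)) = 3 - 1/(2*V)/3 = 3 - 1/(6*V))
I = 27
z(N, J) = 27 + J + N (z(N, J) = (N + J) + 27 = (J + N) + 27 = 27 + J + N)
-z(-34, P(c))*H(-6, 0) = -(27 + (3 - ⅙/6) - 34)*0 = -(27 + (3 - ⅙*⅙) - 34)*0 = -(27 + (3 - 1/36) - 34)*0 = -(27 + 107/36 - 34)*0 = -(-145)*0/36 = -1*0 = 0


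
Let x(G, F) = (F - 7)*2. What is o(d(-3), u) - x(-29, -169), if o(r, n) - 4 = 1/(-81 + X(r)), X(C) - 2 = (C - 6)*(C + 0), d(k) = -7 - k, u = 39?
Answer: 13883/39 ≈ 355.97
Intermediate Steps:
x(G, F) = -14 + 2*F (x(G, F) = (-7 + F)*2 = -14 + 2*F)
X(C) = 2 + C*(-6 + C) (X(C) = 2 + (C - 6)*(C + 0) = 2 + (-6 + C)*C = 2 + C*(-6 + C))
o(r, n) = 4 + 1/(-79 + r**2 - 6*r) (o(r, n) = 4 + 1/(-81 + (2 + r**2 - 6*r)) = 4 + 1/(-79 + r**2 - 6*r))
o(d(-3), u) - x(-29, -169) = (315 - 4*(-7 - 1*(-3))**2 + 24*(-7 - 1*(-3)))/(79 - (-7 - 1*(-3))**2 + 6*(-7 - 1*(-3))) - (-14 + 2*(-169)) = (315 - 4*(-7 + 3)**2 + 24*(-7 + 3))/(79 - (-7 + 3)**2 + 6*(-7 + 3)) - (-14 - 338) = (315 - 4*(-4)**2 + 24*(-4))/(79 - 1*(-4)**2 + 6*(-4)) - 1*(-352) = (315 - 4*16 - 96)/(79 - 1*16 - 24) + 352 = (315 - 64 - 96)/(79 - 16 - 24) + 352 = 155/39 + 352 = 13883/39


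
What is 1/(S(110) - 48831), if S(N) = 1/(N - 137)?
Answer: -27/1318438 ≈ -2.0479e-5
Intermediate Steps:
S(N) = 1/(-137 + N)
1/(S(110) - 48831) = 1/(1/(-137 + 110) - 48831) = 1/(1/(-27) - 48831) = 1/(-1/27 - 48831) = 1/(-1318438/27) = -27/1318438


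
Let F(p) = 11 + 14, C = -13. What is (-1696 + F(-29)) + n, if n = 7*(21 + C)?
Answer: -1615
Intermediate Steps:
n = 56 (n = 7*(21 - 13) = 7*8 = 56)
F(p) = 25
(-1696 + F(-29)) + n = (-1696 + 25) + 56 = -1671 + 56 = -1615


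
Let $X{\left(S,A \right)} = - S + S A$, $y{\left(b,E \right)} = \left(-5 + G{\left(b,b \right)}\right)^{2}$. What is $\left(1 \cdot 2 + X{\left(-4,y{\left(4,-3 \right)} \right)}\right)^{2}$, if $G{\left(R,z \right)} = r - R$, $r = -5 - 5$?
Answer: $2067844$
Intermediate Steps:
$r = -10$
$G{\left(R,z \right)} = -10 - R$
$y{\left(b,E \right)} = \left(-15 - b\right)^{2}$ ($y{\left(b,E \right)} = \left(-5 - \left(10 + b\right)\right)^{2} = \left(-15 - b\right)^{2}$)
$X{\left(S,A \right)} = - S + A S$
$\left(1 \cdot 2 + X{\left(-4,y{\left(4,-3 \right)} \right)}\right)^{2} = \left(1 \cdot 2 - 4 \left(-1 + \left(15 + 4\right)^{2}\right)\right)^{2} = \left(2 - 4 \left(-1 + 19^{2}\right)\right)^{2} = \left(2 - 4 \left(-1 + 361\right)\right)^{2} = \left(2 - 1440\right)^{2} = \left(-1438\right)^{2} = 2067844$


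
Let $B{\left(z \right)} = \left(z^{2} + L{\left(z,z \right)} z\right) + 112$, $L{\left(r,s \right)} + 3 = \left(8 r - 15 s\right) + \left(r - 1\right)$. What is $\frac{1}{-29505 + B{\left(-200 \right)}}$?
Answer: $- \frac{1}{228593} \approx -4.3746 \cdot 10^{-6}$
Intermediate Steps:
$L{\left(r,s \right)} = -4 - 15 s + 9 r$ ($L{\left(r,s \right)} = -3 + \left(\left(8 r - 15 s\right) + \left(r - 1\right)\right) = -3 + \left(\left(- 15 s + 8 r\right) + \left(-1 + r\right)\right) = -3 - \left(1 - 9 r + 15 s\right) = -4 - 15 s + 9 r$)
$B{\left(z \right)} = 112 + z^{2} + z \left(-4 - 6 z\right)$ ($B{\left(z \right)} = \left(z^{2} + \left(-4 - 15 z + 9 z\right) z\right) + 112 = \left(z^{2} + \left(-4 - 6 z\right) z\right) + 112 = \left(z^{2} + z \left(-4 - 6 z\right)\right) + 112 = 112 + z^{2} + z \left(-4 - 6 z\right)$)
$\frac{1}{-29505 + B{\left(-200 \right)}} = \frac{1}{-29505 - \left(-912 + 200000\right)} = \frac{1}{-29505 + \left(112 - 200000 + 800\right)} = \frac{1}{-29505 - 199088} = \frac{1}{-228593} = - \frac{1}{228593}$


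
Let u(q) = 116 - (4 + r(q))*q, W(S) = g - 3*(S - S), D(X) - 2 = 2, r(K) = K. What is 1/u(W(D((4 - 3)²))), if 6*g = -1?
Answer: 36/4199 ≈ 0.0085735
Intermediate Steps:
g = -⅙ (g = (⅙)*(-1) = -⅙ ≈ -0.16667)
D(X) = 4 (D(X) = 2 + 2 = 4)
W(S) = -⅙ (W(S) = -⅙ - 3*(S - S) = -⅙ - 3*0 = -⅙ + 0 = -⅙)
u(q) = 116 - q*(4 + q) (u(q) = 116 - (4 + q)*q = 116 - q*(4 + q))
1/u(W(D((4 - 3)²))) = 1/(116 - (-⅙)² - 4*(-⅙)) = 1/(116 - 1*1/36 + ⅔) = 1/(116 - 1/36 + ⅔) = 1/(4199/36) = 36/4199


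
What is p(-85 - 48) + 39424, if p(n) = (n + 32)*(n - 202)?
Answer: 73259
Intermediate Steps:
p(n) = (-202 + n)*(32 + n) (p(n) = (32 + n)*(-202 + n) = (-202 + n)*(32 + n))
p(-85 - 48) + 39424 = (-6464 + (-85 - 48)² - 170*(-85 - 48)) + 39424 = (-6464 + (-133)² - 170*(-133)) + 39424 = (-6464 + 17689 + 22610) + 39424 = 33835 + 39424 = 73259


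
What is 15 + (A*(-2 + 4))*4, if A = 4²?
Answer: 143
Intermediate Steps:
A = 16
15 + (A*(-2 + 4))*4 = 15 + (16*(-2 + 4))*4 = 15 + (16*2)*4 = 15 + 32*4 = 15 + 128 = 143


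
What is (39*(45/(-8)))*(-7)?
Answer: 12285/8 ≈ 1535.6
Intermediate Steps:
(39*(45/(-8)))*(-7) = (39*(45*(-⅛)))*(-7) = (39*(-45/8))*(-7) = -1755/8*(-7) = 12285/8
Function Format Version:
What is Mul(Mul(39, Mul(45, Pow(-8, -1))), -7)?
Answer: Rational(12285, 8) ≈ 1535.6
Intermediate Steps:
Mul(Mul(39, Mul(45, Pow(-8, -1))), -7) = Mul(Mul(39, Mul(45, Rational(-1, 8))), -7) = Mul(Mul(39, Rational(-45, 8)), -7) = Mul(Rational(-1755, 8), -7) = Rational(12285, 8)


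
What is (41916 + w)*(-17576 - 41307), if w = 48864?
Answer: -5345398740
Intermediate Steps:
(41916 + w)*(-17576 - 41307) = (41916 + 48864)*(-17576 - 41307) = 90780*(-58883) = -5345398740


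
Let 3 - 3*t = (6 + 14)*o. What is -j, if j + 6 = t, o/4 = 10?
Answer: 815/3 ≈ 271.67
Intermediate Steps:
o = 40 (o = 4*10 = 40)
t = -797/3 (t = 1 - (6 + 14)*40/3 = 1 - 20*40/3 = 1 - 1/3*800 = 1 - 800/3 = -797/3 ≈ -265.67)
j = -815/3 (j = -6 - 797/3 = -815/3 ≈ -271.67)
-j = -1*(-815/3) = 815/3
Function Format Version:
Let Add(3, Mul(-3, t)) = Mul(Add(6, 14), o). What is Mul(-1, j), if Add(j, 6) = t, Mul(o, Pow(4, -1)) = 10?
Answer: Rational(815, 3) ≈ 271.67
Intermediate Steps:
o = 40 (o = Mul(4, 10) = 40)
t = Rational(-797, 3) (t = Add(1, Mul(Rational(-1, 3), Mul(Add(6, 14), 40))) = Add(1, Mul(Rational(-1, 3), Mul(20, 40))) = Add(1, Mul(Rational(-1, 3), 800)) = Add(1, Rational(-800, 3)) = Rational(-797, 3) ≈ -265.67)
j = Rational(-815, 3) (j = Add(-6, Rational(-797, 3)) = Rational(-815, 3) ≈ -271.67)
Mul(-1, j) = Mul(-1, Rational(-815, 3)) = Rational(815, 3)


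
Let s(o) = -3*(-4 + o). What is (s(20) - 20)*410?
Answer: -27880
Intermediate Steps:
s(o) = 12 - 3*o
(s(20) - 20)*410 = ((12 - 3*20) - 20)*410 = ((12 - 60) - 20)*410 = (-48 - 20)*410 = -68*410 = -27880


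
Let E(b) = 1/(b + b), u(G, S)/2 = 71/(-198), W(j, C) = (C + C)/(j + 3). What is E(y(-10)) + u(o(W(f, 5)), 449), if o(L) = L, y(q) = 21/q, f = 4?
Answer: -662/693 ≈ -0.95527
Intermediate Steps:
W(j, C) = 2*C/(3 + j) (W(j, C) = (2*C)/(3 + j) = 2*C/(3 + j))
u(G, S) = -71/99 (u(G, S) = 2*(71/(-198)) = 2*(71*(-1/198)) = 2*(-71/198) = -71/99)
E(b) = 1/(2*b)
E(y(-10)) + u(o(W(f, 5)), 449) = 1/(2*((21/(-10)))) - 71/99 = 1/(2*((21*(-⅒)))) - 71/99 = 1/(2*(-21/10)) - 71/99 = (½)*(-10/21) - 71/99 = -5/21 - 71/99 = -662/693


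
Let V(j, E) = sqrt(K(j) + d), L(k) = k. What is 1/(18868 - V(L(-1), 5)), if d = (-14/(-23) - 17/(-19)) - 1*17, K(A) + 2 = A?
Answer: 8245316/155572630371 + I*sqrt(3532271)/155572630371 ≈ 5.3e-5 + 1.2081e-8*I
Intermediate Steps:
K(A) = -2 + A
d = -6772/437 (d = (-14*(-1/23) - 17*(-1/19)) - 17 = (14/23 + 17/19) - 17 = 657/437 - 17 = -6772/437 ≈ -15.497)
V(j, E) = sqrt(-7646/437 + j) (V(j, E) = sqrt((-2 + j) - 6772/437) = sqrt(-7646/437 + j))
1/(18868 - V(L(-1), 5)) = 1/(18868 - sqrt(-3341302 + 190969*(-1))/437) = 1/(18868 - sqrt(-3341302 - 190969)/437) = 1/(18868 - sqrt(-3532271)/437) = 1/(18868 - I*sqrt(3532271)/437)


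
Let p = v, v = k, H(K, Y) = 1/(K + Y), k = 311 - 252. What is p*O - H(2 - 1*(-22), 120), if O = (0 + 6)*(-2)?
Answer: -101953/144 ≈ -708.01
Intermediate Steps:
k = 59
v = 59
O = -12 (O = 6*(-2) = -12)
p = 59
p*O - H(2 - 1*(-22), 120) = 59*(-12) - 1/((2 - 1*(-22)) + 120) = -708 - 1/((2 + 22) + 120) = -708 - 1/(24 + 120) = -708 - 1/144 = -101953/144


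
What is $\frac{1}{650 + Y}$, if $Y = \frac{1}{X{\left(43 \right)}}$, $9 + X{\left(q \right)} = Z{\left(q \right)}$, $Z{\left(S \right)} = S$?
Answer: $\frac{34}{22101} \approx 0.0015384$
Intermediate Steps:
$X{\left(q \right)} = -9 + q$
$Y = \frac{1}{34}$ ($Y = \frac{1}{-9 + 43} = \frac{1}{34} \approx 0.029412$)
$\frac{1}{650 + Y} = \frac{1}{650 + \frac{1}{34}} = \frac{1}{\frac{22101}{34}} = \frac{34}{22101}$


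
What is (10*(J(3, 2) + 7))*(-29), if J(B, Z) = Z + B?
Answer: -3480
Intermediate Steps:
J(B, Z) = B + Z
(10*(J(3, 2) + 7))*(-29) = (10*((3 + 2) + 7))*(-29) = (10*(5 + 7))*(-29) = (10*12)*(-29) = 120*(-29) = -3480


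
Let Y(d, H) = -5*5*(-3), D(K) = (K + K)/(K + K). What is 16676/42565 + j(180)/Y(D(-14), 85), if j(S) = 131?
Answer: 1365343/638475 ≈ 2.1384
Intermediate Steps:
D(K) = 1 (D(K) = (2*K)/((2*K)) = (2*K)*(1/(2*K)) = 1)
Y(d, H) = 75 (Y(d, H) = -25*(-3) = 75)
16676/42565 + j(180)/Y(D(-14), 85) = 16676/42565 + 131/75 = 1365343/638475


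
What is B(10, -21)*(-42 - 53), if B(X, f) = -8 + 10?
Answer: -190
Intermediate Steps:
B(X, f) = 2
B(10, -21)*(-42 - 53) = 2*(-42 - 53) = 2*(-95) = -190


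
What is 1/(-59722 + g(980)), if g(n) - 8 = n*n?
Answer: 1/900686 ≈ 1.1103e-6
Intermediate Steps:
g(n) = 8 + n² (g(n) = 8 + n*n = 8 + n²)
1/(-59722 + g(980)) = 1/(-59722 + (8 + 980²)) = 1/(-59722 + (8 + 960400)) = 1/(-59722 + 960408) = 1/900686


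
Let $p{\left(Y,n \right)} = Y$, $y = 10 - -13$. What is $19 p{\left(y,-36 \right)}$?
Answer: $437$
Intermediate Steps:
$y = 23$ ($y = 10 + 13 = 23$)
$19 p{\left(y,-36 \right)} = 19 \cdot 23 = 437$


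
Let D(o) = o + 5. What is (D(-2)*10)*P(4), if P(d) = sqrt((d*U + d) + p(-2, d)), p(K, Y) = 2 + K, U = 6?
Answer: 60*sqrt(7) ≈ 158.75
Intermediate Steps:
D(o) = 5 + o
P(d) = sqrt(7)*sqrt(d) (P(d) = sqrt((d*6 + d) + (2 - 2)) = sqrt((6*d + d) + 0) = sqrt(7*d + 0) = sqrt(7*d) = sqrt(7)*sqrt(d))
(D(-2)*10)*P(4) = ((5 - 2)*10)*(sqrt(7)*sqrt(4)) = (3*10)*(sqrt(7)*2) = 30*(2*sqrt(7)) = 60*sqrt(7)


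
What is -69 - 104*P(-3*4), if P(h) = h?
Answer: 1179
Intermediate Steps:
-69 - 104*P(-3*4) = -69 - (-312)*4 = -69 - 104*(-12) = -69 + 1248 = 1179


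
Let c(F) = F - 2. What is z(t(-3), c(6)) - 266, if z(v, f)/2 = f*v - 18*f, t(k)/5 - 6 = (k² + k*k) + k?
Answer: 430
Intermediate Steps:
c(F) = -2 + F
t(k) = 30 + 5*k + 10*k² (t(k) = 30 + 5*((k² + k*k) + k) = 30 + 5*((k² + k²) + k) = 30 + 5*(2*k² + k) = 30 + 5*(k + 2*k²) = 30 + (5*k + 10*k²) = 30 + 5*k + 10*k²)
z(v, f) = -36*f + 2*f*v (z(v, f) = 2*(f*v - 18*f) = 2*(-18*f + f*v) = -36*f + 2*f*v)
z(t(-3), c(6)) - 266 = 2*(-2 + 6)*(-18 + (30 + 5*(-3) + 10*(-3)²)) - 266 = 2*4*(-18 + (30 - 15 + 10*9)) - 266 = 2*4*(-18 + (30 - 15 + 90)) - 266 = 2*4*(-18 + 105) - 266 = 2*4*87 - 266 = 696 - 266 = 430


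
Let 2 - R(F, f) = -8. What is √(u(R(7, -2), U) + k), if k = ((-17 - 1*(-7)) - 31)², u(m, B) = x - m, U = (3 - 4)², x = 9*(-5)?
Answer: √1626 ≈ 40.324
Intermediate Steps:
R(F, f) = 10 (R(F, f) = 2 - 1*(-8) = 2 + 8 = 10)
x = -45
U = 1 (U = (-1)² = 1)
u(m, B) = -45 - m
k = 1681 (k = ((-17 + 7) - 31)² = (-10 - 31)² = (-41)² = 1681)
√(u(R(7, -2), U) + k) = √((-45 - 1*10) + 1681) = √((-45 - 10) + 1681) = √(-55 + 1681) = √1626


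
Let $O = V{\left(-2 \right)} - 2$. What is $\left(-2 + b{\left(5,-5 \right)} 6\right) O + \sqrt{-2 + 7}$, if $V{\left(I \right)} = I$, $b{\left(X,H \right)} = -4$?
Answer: $104 + \sqrt{5} \approx 106.24$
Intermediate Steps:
$O = -4$ ($O = -2 - 2 = -4$)
$\left(-2 + b{\left(5,-5 \right)} 6\right) O + \sqrt{-2 + 7} = \left(-2 - 24\right) \left(-4\right) + \sqrt{-2 + 7} = \left(-2 - 24\right) \left(-4\right) + \sqrt{5} = \left(-26\right) \left(-4\right) + \sqrt{5} = 104 + \sqrt{5}$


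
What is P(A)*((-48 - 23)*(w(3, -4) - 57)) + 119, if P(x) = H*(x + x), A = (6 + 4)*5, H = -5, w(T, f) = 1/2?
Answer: -2005631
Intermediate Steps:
w(T, f) = ½
A = 50 (A = 10*5 = 50)
P(x) = -10*x (P(x) = -5*(x + x) = -10*x)
P(A)*((-48 - 23)*(w(3, -4) - 57)) + 119 = (-10*50)*((-48 - 23)*(½ - 57)) + 119 = -(-35500)*(-113)/2 + 119 = -500*8023/2 + 119 = -2005750 + 119 = -2005631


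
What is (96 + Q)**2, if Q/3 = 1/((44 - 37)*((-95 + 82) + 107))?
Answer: 3990575241/432964 ≈ 9216.9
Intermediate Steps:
Q = 3/658 (Q = 3/(((44 - 37)*((-95 + 82) + 107))) = 3/((7*(-13 + 107))) = 3/((7*94)) = 3/658 ≈ 0.0045593)
(96 + Q)**2 = (96 + 3/658)**2 = (63171/658)**2 = 3990575241/432964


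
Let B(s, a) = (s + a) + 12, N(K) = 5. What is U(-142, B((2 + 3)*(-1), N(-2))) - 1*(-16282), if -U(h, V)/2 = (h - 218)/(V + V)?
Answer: 16312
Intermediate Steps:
B(s, a) = 12 + a + s (B(s, a) = (a + s) + 12 = 12 + a + s)
U(h, V) = -(-218 + h)/V (U(h, V) = -2*(h - 218)/(V + V) = -2*(-218 + h)/(2*V) = -2*(-218 + h)*1/(2*V) = -(-218 + h)/V)
U(-142, B((2 + 3)*(-1), N(-2))) - 1*(-16282) = (218 - 1*(-142))/(12 + 5 + (2 + 3)*(-1)) - 1*(-16282) = (218 + 142)/(12 + 5 + 5*(-1)) + 16282 = 360/(12 + 5 - 5) + 16282 = 360/12 + 16282 = (1/12)*360 + 16282 = 30 + 16282 = 16312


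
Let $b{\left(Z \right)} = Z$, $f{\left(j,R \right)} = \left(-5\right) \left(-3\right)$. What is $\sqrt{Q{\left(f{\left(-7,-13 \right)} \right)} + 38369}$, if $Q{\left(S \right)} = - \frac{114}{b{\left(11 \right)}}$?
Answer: $\frac{\sqrt{4641395}}{11} \approx 195.85$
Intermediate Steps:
$f{\left(j,R \right)} = 15$
$Q{\left(S \right)} = - \frac{114}{11}$
$\sqrt{Q{\left(f{\left(-7,-13 \right)} \right)} + 38369} = \sqrt{- \frac{114}{11} + 38369} = \sqrt{\frac{421945}{11}} = \frac{\sqrt{4641395}}{11}$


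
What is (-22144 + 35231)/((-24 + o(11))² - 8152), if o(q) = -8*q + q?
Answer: 13087/2049 ≈ 6.3870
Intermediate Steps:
o(q) = -7*q
(-22144 + 35231)/((-24 + o(11))² - 8152) = (-22144 + 35231)/((-24 - 7*11)² - 8152) = 13087/((-24 - 77)² - 8152) = 13087/((-101)² - 8152) = 13087/(10201 - 8152) = 13087/2049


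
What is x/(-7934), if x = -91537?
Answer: 91537/7934 ≈ 11.537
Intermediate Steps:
x/(-7934) = -91537/(-7934) = -91537*(-1/7934) = 91537/7934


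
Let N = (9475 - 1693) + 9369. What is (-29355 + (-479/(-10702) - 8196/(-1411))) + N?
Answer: -184198381027/15100522 ≈ -12198.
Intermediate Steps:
N = 17151 (N = 7782 + 9369 = 17151)
(-29355 + (-479/(-10702) - 8196/(-1411))) + N = (-29355 + (-479/(-10702) - 8196/(-1411))) + 17151 = (-29355 + (-479*(-1/10702) - 8196*(-1/1411))) + 17151 = (-29355 + (479/10702 + 8196/1411)) + 17151 = (-29355 + 88389461/15100522) + 17151 = -443187433849/15100522 + 17151 = -184198381027/15100522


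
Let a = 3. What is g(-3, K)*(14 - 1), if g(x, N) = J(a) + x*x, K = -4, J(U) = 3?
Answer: 156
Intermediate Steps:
g(x, N) = 3 + x² (g(x, N) = 3 + x*x = 3 + x²)
g(-3, K)*(14 - 1) = (3 + (-3)²)*(14 - 1) = (3 + 9)*13 = 12*13 = 156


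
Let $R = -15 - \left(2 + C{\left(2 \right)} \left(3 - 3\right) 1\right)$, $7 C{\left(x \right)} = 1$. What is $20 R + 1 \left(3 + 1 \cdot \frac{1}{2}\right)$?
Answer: $- \frac{673}{2} \approx -336.5$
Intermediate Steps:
$C{\left(x \right)} = \frac{1}{7}$ ($C{\left(x \right)} = \frac{1}{7} \cdot 1 = \frac{1}{7}$)
$R = -17$ ($R = -15 - \left(2 + \frac{\left(3 - 3\right) 1}{7}\right) = -15 - \left(2 + \frac{0 \cdot 1}{7}\right) = -15 - \left(2 + \frac{1}{7} \cdot 0\right) = -15 - \left(2 + 0\right) = -15 - 2 = -17$)
$20 R + 1 \left(3 + 1 \cdot \frac{1}{2}\right) = 20 \left(-17\right) + 1 \left(3 + 1 \cdot \frac{1}{2}\right) = -340 + 1 \left(3 + 1 \cdot \frac{1}{2}\right) = -340 + 1 \left(3 + \frac{1}{2}\right) = -340 + 1 \cdot \frac{7}{2} = -340 + \frac{7}{2} = - \frac{673}{2}$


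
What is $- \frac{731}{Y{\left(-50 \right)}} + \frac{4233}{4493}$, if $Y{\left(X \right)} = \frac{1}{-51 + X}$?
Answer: $\frac{331726916}{4493} \approx 73832.0$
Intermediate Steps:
$- \frac{731}{Y{\left(-50 \right)}} + \frac{4233}{4493} = - \frac{731}{\frac{1}{-51 - 50}} + \frac{4233}{4493} = - \frac{731}{\frac{1}{-101}} + 4233 \cdot \frac{1}{4493} = - \frac{731}{- \frac{1}{101}} + \frac{4233}{4493} = \left(-731\right) \left(-101\right) + \frac{4233}{4493} = 73831 + \frac{4233}{4493} = \frac{331726916}{4493}$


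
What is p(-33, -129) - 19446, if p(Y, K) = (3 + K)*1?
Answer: -19572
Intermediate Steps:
p(Y, K) = 3 + K
p(-33, -129) - 19446 = (3 - 129) - 19446 = -126 - 19446 = -19572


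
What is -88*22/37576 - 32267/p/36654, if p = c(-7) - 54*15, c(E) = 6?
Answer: -15477023/306917352 ≈ -0.050427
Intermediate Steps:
p = -804 (p = 6 - 54*15 = 6 - 810 = -804)
-88*22/37576 - 32267/p/36654 = -88*22/37576 - 32267/(-804)/36654 = -1936*1/37576 - 32267*(-1/804)*(1/36654) = -22/427 + (32267/804)*(1/36654) = -22/427 + 787/718776 = -15477023/306917352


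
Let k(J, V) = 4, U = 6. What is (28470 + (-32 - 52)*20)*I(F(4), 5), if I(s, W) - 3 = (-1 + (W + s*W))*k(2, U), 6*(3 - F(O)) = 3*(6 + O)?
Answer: -562590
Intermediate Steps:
F(O) = -O/2 (F(O) = 3 - (6 + O)/2 = 3 - (18 + 3*O)/6 = 3 + (-3 - O/2) = -O/2)
I(s, W) = -1 + 4*W + 4*W*s (I(s, W) = 3 + (-1 + (W + s*W))*4 = 3 + (-1 + (W + W*s))*4 = 3 + (-1 + W + W*s)*4 = 3 + (-4 + 4*W + 4*W*s) = -1 + 4*W + 4*W*s)
(28470 + (-32 - 52)*20)*I(F(4), 5) = (28470 + (-32 - 52)*20)*(-1 + 4*5 + 4*5*(-½*4)) = (28470 - 84*20)*(-1 + 20 + 4*5*(-2)) = (28470 - 1680)*(-1 + 20 - 40) = 26790*(-21) = -562590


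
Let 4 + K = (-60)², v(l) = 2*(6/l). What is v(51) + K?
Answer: 61136/17 ≈ 3596.2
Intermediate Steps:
v(l) = 12/l (v(l) = 2*(6/l) = 12/l)
K = 3596 (K = -4 + (-60)² = -4 + 3600 = 3596)
v(51) + K = 12/51 + 3596 = 12*(1/51) + 3596 = 4/17 + 3596 = 61136/17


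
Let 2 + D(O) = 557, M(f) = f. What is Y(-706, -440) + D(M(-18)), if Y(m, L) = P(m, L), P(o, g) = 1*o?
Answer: -151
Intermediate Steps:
P(o, g) = o
Y(m, L) = m
D(O) = 555 (D(O) = -2 + 557 = 555)
Y(-706, -440) + D(M(-18)) = -706 + 555 = -151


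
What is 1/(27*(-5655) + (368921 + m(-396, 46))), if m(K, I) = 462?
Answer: 1/216698 ≈ 4.6147e-6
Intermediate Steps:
1/(27*(-5655) + (368921 + m(-396, 46))) = 1/(27*(-5655) + (368921 + 462)) = 1/(-152685 + 369383) = 1/216698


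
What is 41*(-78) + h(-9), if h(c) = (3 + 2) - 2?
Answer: -3195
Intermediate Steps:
h(c) = 3 (h(c) = 5 - 2 = 3)
41*(-78) + h(-9) = 41*(-78) + 3 = -3198 + 3 = -3195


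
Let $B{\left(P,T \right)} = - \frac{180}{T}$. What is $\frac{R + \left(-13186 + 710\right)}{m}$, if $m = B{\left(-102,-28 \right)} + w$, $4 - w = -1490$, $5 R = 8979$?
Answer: $- \frac{373807}{52515} \approx -7.1181$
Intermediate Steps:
$R = \frac{8979}{5}$ ($R = \frac{1}{5} \cdot 8979 = \frac{8979}{5} \approx 1795.8$)
$w = 1494$ ($w = 4 - -1490 = 4 + 1490 = 1494$)
$m = \frac{10503}{7}$ ($m = - \frac{180}{-28} + 1494 = \left(-180\right) \left(- \frac{1}{28}\right) + 1494 = \frac{45}{7} + 1494 = \frac{10503}{7} \approx 1500.4$)
$\frac{R + \left(-13186 + 710\right)}{m} = \frac{\frac{8979}{5} + \left(-13186 + 710\right)}{\frac{10503}{7}} = \left(\frac{8979}{5} - 12476\right) \frac{7}{10503} = \left(- \frac{53401}{5}\right) \frac{7}{10503} = - \frac{373807}{52515}$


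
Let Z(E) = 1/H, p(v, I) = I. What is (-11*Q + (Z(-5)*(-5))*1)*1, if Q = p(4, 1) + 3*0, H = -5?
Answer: -10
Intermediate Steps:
Q = 1 (Q = 1 + 3*0 = 1 + 0 = 1)
Z(E) = -⅕ (Z(E) = 1/(-5) = -⅕)
(-11*Q + (Z(-5)*(-5))*1)*1 = (-11*1 - ⅕*(-5)*1)*1 = (-11 + 1*1)*1 = (-11 + 1)*1 = -10*1 = -10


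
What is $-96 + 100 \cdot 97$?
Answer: $9604$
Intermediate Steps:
$-96 + 100 \cdot 97 = -96 + 9700 = 9604$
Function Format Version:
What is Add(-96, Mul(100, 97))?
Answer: 9604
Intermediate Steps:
Add(-96, Mul(100, 97)) = Add(-96, 9700) = 9604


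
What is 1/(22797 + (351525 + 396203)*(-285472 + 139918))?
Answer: -1/108834778515 ≈ -9.1882e-12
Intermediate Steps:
1/(22797 + (351525 + 396203)*(-285472 + 139918)) = 1/(22797 + 747728*(-145554)) = 1/(22797 - 108834801312) = 1/(-108834778515) = -1/108834778515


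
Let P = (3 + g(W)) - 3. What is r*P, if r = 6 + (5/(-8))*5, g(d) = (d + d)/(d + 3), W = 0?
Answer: 0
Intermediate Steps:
g(d) = 2*d/(3 + d) (g(d) = (2*d)/(3 + d) = 2*d/(3 + d))
r = 23/8 (r = 6 + (5*(-⅛))*5 = 6 - 5/8*5 = 6 - 25/8 = 23/8 ≈ 2.8750)
P = 0 (P = (3 + 2*0/(3 + 0)) - 3 = (3 + 2*0/3) - 3 = (3 + 2*0*(⅓)) - 3 = (3 + 0) - 3 = 3 - 3 = 0)
r*P = (23/8)*0 = 0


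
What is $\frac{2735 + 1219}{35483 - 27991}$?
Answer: $\frac{1977}{3746} \approx 0.52776$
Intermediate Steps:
$\frac{2735 + 1219}{35483 - 27991} = \frac{3954}{7492} = 3954 \cdot \frac{1}{7492} = \frac{1977}{3746}$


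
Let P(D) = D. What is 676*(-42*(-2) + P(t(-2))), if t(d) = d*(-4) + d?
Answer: 60840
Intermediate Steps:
t(d) = -3*d (t(d) = -4*d + d = -3*d)
676*(-42*(-2) + P(t(-2))) = 676*(-42*(-2) - 3*(-2)) = 676*(84 + 6) = 676*90 = 60840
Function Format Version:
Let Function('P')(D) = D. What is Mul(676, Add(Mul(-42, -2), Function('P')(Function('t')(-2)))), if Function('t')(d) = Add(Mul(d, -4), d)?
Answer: 60840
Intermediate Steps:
Function('t')(d) = Mul(-3, d) (Function('t')(d) = Add(Mul(-4, d), d) = Mul(-3, d))
Mul(676, Add(Mul(-42, -2), Function('P')(Function('t')(-2)))) = Mul(676, Add(Mul(-42, -2), Mul(-3, -2))) = Mul(676, Add(84, 6)) = Mul(676, 90) = 60840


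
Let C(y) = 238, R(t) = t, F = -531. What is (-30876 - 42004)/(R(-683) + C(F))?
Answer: 14576/89 ≈ 163.78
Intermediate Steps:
(-30876 - 42004)/(R(-683) + C(F)) = (-30876 - 42004)/(-683 + 238) = -72880/(-445) = -72880*(-1/445) = 14576/89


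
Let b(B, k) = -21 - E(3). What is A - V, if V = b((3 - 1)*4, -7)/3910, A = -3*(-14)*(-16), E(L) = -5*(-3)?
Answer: -1313742/1955 ≈ -671.99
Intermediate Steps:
E(L) = 15
b(B, k) = -36 (b(B, k) = -21 - 1*15 = -21 - 15 = -36)
A = -672 (A = 42*(-16) = -672)
V = -18/1955 (V = -36/3910 = -36*1/3910 = -18/1955 ≈ -0.0092072)
A - V = -672 - 1*(-18/1955) = -672 + 18/1955 = -1313742/1955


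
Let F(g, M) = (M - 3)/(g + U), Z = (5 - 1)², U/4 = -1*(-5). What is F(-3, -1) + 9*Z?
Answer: 2444/17 ≈ 143.76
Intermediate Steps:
U = 20 (U = 4*(-1*(-5)) = 4*5 = 20)
Z = 16 (Z = 4² = 16)
F(g, M) = (-3 + M)/(20 + g) (F(g, M) = (M - 3)/(g + 20) = (-3 + M)/(20 + g))
F(-3, -1) + 9*Z = (-3 - 1)/(20 - 3) + 9*16 = -4/17 + 144 = 2444/17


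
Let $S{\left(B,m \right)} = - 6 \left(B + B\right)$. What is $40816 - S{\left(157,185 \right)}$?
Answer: $42700$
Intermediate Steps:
$S{\left(B,m \right)} = - 12 B$ ($S{\left(B,m \right)} = - 6 \cdot 2 B = - 12 B$)
$40816 - S{\left(157,185 \right)} = 40816 - \left(-12\right) 157 = 40816 - -1884 = 40816 + 1884 = 42700$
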